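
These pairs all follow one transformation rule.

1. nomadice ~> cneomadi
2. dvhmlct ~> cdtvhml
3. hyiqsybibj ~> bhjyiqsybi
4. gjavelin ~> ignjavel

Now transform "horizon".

The rule is to swap the first and last characters, then move the last 2 characters to the front (rotate right by 2).
Applying both steps to "horizon": "norizoh", then "ohnoriz".

ohnoriz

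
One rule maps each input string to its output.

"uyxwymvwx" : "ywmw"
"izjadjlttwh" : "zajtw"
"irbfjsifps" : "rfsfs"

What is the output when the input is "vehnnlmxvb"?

In each case the input is transformed by: keep every other character starting from the second (positions 2nd, 4th, 6th, ...).
Doing the same to "vehnnlmxvb": "enlxb".

enlxb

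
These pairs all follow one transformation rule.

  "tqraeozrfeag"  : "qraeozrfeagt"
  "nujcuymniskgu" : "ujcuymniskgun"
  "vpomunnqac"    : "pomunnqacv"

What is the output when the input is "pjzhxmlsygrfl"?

The transformation: move the first character to the end.
For "pjzhxmlsygrfl" the result is "jzhxmlsygrflp".

jzhxmlsygrflp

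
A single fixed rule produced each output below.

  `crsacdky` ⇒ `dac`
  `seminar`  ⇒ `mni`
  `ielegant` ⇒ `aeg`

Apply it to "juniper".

Looking at the pairs, the operation is to take characters alternately from the front and the back (1st, last, 2nd, 2nd-last, ...), then keep only the last 3 characters.
"juniper" → "jruenpi" → "npi".

npi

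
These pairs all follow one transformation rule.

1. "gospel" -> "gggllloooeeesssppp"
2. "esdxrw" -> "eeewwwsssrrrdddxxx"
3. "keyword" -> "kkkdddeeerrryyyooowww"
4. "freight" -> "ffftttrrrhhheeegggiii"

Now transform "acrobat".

The pattern: take characters alternately from the front and the back (1st, last, 2nd, 2nd-last, ...), then repeat every character 3 times.
Applying that to "acrobat" gives "aaatttcccaaarrrbbbooo".

aaatttcccaaarrrbbbooo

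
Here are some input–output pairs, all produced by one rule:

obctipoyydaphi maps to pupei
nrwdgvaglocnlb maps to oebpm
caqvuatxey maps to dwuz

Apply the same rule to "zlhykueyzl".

azfm

In each case the input is transformed by: keep one character in every 3, starting at position 1 (positions 1st, 4th, 7th, ...), then shift every letter 1 place forward in the alphabet (wrapping around).
Doing the same to "zlhykueyzl": "azfm".
(Check on "nrwdgvaglocnlb": → "ndaol" → "oebpm" ✓)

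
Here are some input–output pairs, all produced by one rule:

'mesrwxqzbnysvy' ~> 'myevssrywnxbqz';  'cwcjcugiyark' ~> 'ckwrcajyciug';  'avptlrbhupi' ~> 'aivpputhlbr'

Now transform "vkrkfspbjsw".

vwksrjkbfps

Rule — take characters alternately from the front and the back (1st, last, 2nd, 2nd-last, ...).
Applying that to "vkrkfspbjsw" gives "vwksrjkbfps".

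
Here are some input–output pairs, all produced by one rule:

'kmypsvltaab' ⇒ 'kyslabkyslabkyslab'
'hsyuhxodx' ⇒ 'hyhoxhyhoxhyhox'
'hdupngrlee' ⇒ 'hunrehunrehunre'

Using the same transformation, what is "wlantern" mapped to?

watrwatrwatr

The rule is to keep every other character starting from the first (positions 1st, 3rd, 5th, ...), then write the whole string 3 times in a row.
On "wlantern": the first step gives "watr", and the second then gives "watrwatrwatr".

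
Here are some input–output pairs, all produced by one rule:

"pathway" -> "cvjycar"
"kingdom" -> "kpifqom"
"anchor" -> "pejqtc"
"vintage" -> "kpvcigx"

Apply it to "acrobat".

What's happening: shift every letter 2 places forward in the alphabet (wrapping around), then move the first character to the end.
On "acrobat": the first step gives "cetqdcv", and the second then gives "etqdcvc".

etqdcvc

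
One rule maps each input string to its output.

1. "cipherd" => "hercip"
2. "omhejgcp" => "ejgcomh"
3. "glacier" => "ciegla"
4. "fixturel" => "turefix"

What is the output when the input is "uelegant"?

eganuel

The rule is to delete the last character, then move the first 3 characters to the end (rotate left by 3).
"uelegant" → "uelegan" → "eganuel".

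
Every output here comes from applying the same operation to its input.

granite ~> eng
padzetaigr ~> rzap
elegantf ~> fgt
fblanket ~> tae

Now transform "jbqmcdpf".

Rule — swap the first and last characters, then keep one character in every 3, starting at position 1 (positions 1st, 4th, 7th, ...).
On "jbqmcdpf" that produces "fmp".
(Check on "elegantf": → "flegante" → "fgt" ✓)

fmp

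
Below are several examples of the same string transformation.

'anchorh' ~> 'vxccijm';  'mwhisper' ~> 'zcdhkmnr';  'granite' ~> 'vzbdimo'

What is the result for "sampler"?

In each case the input is transformed by: sort the characters into alphabetical order, then shift every letter 5 places backward in the alphabet (wrapping around).
For "sampler", step one produces "aelmprs"; step two turns that into "vzghkmn".
(Check on "anchorh": → "achhnor" → "vxccijm" ✓)

vzghkmn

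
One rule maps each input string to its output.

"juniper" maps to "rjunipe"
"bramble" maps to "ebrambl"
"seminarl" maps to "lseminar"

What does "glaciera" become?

The pattern: move the last character to the front.
On "glaciera" that produces "aglacier".

aglacier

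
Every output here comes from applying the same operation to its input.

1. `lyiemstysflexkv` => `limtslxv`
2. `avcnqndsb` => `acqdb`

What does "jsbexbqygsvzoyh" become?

Rule — keep every other character starting from the first (positions 1st, 3rd, 5th, ...).
On "jsbexbqygsvzoyh" that produces "jbxqgvoh".

jbxqgvoh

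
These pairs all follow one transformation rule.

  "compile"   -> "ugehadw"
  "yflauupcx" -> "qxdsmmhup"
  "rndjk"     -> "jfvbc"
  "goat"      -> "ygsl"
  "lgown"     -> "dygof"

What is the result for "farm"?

The transformation: shift every letter 8 places backward in the alphabet (wrapping around).
"farm" → "xsje".

xsje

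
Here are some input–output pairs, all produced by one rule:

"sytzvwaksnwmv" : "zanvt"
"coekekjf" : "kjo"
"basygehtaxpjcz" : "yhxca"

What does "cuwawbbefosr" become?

aboc

Rule — move the first 3 characters to the end (rotate left by 3), then keep one character in every 3, starting at position 1 (positions 1st, 4th, 7th, ...).
Working it through for "cuwawbbefosr": intermediate "awbbefosrcuw", final "aboc".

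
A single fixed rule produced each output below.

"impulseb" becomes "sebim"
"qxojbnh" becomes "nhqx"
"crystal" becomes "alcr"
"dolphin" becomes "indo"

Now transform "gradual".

The transformation: move the first 2 characters to the end (rotate left by 2), then delete the first 3 characters.
Doing the same to "gradual": "algr".
(Check on "dolphin": → "lphindo" → "indo" ✓)

algr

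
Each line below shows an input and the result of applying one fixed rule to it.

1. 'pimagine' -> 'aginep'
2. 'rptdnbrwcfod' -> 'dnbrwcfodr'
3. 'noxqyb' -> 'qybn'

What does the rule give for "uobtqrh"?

tqrhu

Rule — move the first character to the end, then delete the first 2 characters.
Applying that to "uobtqrh" gives "tqrhu".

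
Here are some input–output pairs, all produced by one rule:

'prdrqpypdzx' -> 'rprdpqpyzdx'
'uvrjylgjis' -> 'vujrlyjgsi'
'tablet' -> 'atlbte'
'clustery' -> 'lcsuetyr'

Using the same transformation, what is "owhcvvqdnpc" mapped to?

Rule — swap each adjacent pair of characters (1↔2, 3↔4, ...).
Doing the same to "owhcvvqdnpc": "wochvvdqpnc".

wochvvdqpnc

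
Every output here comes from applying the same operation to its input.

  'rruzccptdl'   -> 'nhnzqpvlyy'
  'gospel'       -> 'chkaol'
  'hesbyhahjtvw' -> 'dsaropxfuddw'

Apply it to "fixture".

baentqp

What's happening: take characters alternately from the front and the back (1st, last, 2nd, 2nd-last, ...), then shift every letter 4 places backward in the alphabet (wrapping around).
Starting from "fixture": after the first operation, "feirxut"; after the second, "baentqp".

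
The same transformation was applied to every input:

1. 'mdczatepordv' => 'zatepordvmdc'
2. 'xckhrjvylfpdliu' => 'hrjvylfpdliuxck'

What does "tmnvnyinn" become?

Rule — move the first 3 characters to the end (rotate left by 3).
"tmnvnyinn" → "vnyinntmn".

vnyinntmn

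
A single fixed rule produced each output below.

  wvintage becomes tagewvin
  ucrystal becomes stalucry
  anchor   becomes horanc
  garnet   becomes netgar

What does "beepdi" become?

pdibee

In each case the input is transformed by: swap the front and back halves of the string.
On "beepdi" that produces "pdibee".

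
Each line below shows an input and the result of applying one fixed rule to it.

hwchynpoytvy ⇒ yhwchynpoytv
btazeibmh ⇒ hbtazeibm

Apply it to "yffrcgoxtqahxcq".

Each output is the input with this applied: move the last character to the front.
So "yffrcgoxtqahxcq" becomes "qyffrcgoxtqahxc".

qyffrcgoxtqahxc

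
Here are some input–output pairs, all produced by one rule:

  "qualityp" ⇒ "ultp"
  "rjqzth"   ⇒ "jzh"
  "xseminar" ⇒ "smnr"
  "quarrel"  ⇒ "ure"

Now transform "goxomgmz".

oogz

The rule is to keep every other character starting from the second (positions 2nd, 4th, 6th, ...).
So "goxomgmz" becomes "oogz".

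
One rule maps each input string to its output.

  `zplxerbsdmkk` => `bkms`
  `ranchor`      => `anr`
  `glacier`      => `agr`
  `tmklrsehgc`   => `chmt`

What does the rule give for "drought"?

Each output is the input with this applied: sort the characters into alphabetical order, then keep one character in every 3, starting at position 1 (positions 1st, 4th, 7th, ...).
So "drought" becomes "dou".
(Check on "tmklrsehgc": → "ceghklmrst" → "chmt" ✓)

dou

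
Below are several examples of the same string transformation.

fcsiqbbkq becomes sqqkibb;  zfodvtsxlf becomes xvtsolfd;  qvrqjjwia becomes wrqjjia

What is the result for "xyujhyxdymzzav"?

Rule — delete the first 2 characters, then sort the characters into reverse alphabetical order.
"xyujhyxdymzzav" → "ujhyxdymzzav" → "zzyyxvumjhda".

zzyyxvumjhda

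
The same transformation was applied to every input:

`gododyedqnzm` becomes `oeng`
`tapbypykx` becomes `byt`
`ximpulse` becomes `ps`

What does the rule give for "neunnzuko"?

nun

Looking at the pairs, the operation is to move the first character to the end, then keep one character in every 3, starting at position 3 (positions 3rd, 6th, 9th, ...).
"neunnzuko" → "eunnzukon" → "nun".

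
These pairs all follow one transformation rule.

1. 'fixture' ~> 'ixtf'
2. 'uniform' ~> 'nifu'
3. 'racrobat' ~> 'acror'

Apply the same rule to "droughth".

The pattern: delete the last 3 characters, then move the first character to the end.
"droughth" → "droug" → "rougd".

rougd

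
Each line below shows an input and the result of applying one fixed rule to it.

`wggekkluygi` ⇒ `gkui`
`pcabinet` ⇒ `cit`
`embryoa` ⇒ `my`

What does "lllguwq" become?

lu

Looking at the pairs, the operation is to keep one character in every 3, starting at position 2 (positions 2nd, 5th, 8th, ...).
"lllguwq" → "lu".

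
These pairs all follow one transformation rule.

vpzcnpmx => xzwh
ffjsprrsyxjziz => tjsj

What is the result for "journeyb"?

xoil

Each output is the input with this applied: shift every letter 10 places forward in the alphabet (wrapping around), then keep only the last 4 characters.
Working it through for "journeyb": intermediate "tyebxoil", final "xoil".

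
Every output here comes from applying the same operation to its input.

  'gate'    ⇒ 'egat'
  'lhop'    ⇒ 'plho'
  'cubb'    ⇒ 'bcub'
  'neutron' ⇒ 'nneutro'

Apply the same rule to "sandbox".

Each output is the input with this applied: move the last character to the front.
Applying that to "sandbox" gives "xsandbo".

xsandbo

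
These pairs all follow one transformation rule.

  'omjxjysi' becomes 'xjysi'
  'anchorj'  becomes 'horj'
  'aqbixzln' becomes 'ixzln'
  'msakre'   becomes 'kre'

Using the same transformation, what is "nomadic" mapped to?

Rule — delete the first 3 characters.
Applying that to "nomadic" gives "adic".

adic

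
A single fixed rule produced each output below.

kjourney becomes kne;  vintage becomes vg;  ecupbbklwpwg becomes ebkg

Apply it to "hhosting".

hin

In each case the input is transformed by: swap each adjacent pair of characters (1↔2, 3↔4, ...), then keep one character in every 3, starting at position 2 (positions 2nd, 5th, 8th, ...).
Applying both steps to "hhosting": "hhsoitgn", then "hin".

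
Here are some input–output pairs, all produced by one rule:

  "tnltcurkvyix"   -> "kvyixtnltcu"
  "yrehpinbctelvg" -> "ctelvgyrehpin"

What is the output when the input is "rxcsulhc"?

The transformation: swap the front and back halves of the string, then delete the first character.
Applying both steps to "rxcsulhc": "ulhcrxcs", then "lhcrxcs".

lhcrxcs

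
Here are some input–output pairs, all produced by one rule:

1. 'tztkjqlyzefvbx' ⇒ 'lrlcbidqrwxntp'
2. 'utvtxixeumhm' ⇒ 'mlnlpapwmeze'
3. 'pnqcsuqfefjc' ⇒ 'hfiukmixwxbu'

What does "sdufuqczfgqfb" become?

kvmxmiurxyixt

Looking at the pairs, the operation is to shift every letter 8 places backward in the alphabet (wrapping around).
Doing the same to "sdufuqczfgqfb": "kvmxmiurxyixt".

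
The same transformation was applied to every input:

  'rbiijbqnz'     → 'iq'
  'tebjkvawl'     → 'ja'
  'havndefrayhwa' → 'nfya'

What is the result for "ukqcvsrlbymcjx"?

cryj

Rule — delete the first 2 characters, then keep one character in every 3, starting at position 2 (positions 2nd, 5th, 8th, ...).
For "ukqcvsrlbymcjx" the result is "cryj".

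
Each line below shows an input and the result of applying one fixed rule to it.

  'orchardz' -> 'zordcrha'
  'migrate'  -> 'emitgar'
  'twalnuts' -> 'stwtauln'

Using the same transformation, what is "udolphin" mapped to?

Looking at the pairs, the operation is to swap the first and last characters, then take characters alternately from the front and the back (1st, last, 2nd, 2nd-last, ...).
On "udolphin": the first step gives "ndolphiu", and the second then gives "nudiohlp".

nudiohlp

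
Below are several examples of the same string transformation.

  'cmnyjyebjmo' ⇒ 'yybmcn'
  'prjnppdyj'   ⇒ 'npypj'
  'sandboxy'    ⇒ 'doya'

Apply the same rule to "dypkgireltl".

kietdp

The transformation: move the first 3 characters to the end (rotate left by 3), then keep every other character starting from the first (positions 1st, 3rd, 5th, ...).
Starting from "dypkgireltl": after the first operation, "kgireltldyp"; after the second, "kietdp".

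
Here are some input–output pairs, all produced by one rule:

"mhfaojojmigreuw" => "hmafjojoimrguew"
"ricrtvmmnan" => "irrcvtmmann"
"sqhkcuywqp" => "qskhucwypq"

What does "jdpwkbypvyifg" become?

Looking at the pairs, the operation is to swap each adjacent pair of characters (1↔2, 3↔4, ...).
"jdpwkbypvyifg" → "djwpbkpyyvfig".

djwpbkpyyvfig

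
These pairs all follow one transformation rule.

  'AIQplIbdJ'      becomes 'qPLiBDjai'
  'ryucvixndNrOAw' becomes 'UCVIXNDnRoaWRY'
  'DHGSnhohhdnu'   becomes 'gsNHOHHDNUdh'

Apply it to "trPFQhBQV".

pfqHbqvTR

The transformation: flip the case of every letter, then move the first 2 characters to the end (rotate left by 2).
For "trPFQhBQV", step one produces "TRpfqHbqv"; step two turns that into "pfqHbqvTR".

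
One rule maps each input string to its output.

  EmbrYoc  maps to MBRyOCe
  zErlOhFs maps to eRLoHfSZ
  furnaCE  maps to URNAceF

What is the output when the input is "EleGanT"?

The transformation: flip the case of every letter, then move the first character to the end.
Applying both steps to "EleGanT": "eLEgANt", then "LEgANte".

LEgANte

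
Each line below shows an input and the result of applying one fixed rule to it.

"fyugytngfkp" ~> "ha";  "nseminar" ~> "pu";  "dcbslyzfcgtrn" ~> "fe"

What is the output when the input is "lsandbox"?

The pattern: shift every letter 2 places forward in the alphabet (wrapping around), then keep only the first 2 characters.
On "lsandbox": the first step gives "nucpfdqz", and the second then gives "nu".

nu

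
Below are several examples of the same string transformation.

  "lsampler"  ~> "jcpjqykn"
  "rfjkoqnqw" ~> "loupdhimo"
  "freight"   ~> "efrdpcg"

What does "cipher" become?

fcpagn

What's happening: move the last 3 characters to the front (rotate right by 3), then shift every letter 2 places backward in the alphabet (wrapping around).
Applying both steps to "cipher": "hercip", then "fcpagn".
(Check on "rfjkoqnqw": → "nqwrfjkoq" → "loupdhimo" ✓)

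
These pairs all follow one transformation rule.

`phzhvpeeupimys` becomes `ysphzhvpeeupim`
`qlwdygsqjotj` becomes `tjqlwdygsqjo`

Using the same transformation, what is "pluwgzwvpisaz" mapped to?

azpluwgzwvpis

Each output is the input with this applied: move the last 2 characters to the front (rotate right by 2).
So "pluwgzwvpisaz" becomes "azpluwgzwvpis".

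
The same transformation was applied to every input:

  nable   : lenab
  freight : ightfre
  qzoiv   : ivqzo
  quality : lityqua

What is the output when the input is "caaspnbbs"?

The transformation: move the first 3 characters to the end (rotate left by 3).
For "caaspnbbs" the result is "spnbbscaa".

spnbbscaa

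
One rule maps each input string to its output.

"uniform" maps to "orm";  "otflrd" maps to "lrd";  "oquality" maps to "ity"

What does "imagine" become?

The transformation: keep only the last 3 characters.
Applying that to "imagine" gives "ine".

ine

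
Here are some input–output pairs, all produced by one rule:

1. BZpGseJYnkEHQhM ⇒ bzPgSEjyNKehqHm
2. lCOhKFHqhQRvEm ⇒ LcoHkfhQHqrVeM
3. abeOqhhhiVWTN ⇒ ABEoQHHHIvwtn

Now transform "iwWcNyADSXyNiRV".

The pattern: flip the case of every letter.
Applying that to "iwWcNyADSXyNiRV" gives "IWwCnYadsxYnIrv".

IWwCnYadsxYnIrv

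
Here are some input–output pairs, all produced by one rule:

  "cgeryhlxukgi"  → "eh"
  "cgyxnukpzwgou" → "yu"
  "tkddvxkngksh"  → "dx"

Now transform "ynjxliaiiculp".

The pattern: keep one character in every 3, starting at position 3 (positions 3rd, 6th, 9th, ...), then delete the last 2 characters.
Doing the same to "ynjxliaiiculp": "ji".

ji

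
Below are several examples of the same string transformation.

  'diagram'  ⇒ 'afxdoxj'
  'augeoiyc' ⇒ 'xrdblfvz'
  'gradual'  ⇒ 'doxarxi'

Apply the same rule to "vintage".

The rule is to shift every letter 3 places backward in the alphabet (wrapping around).
Applying that to "vintage" gives "sfkqxdb".

sfkqxdb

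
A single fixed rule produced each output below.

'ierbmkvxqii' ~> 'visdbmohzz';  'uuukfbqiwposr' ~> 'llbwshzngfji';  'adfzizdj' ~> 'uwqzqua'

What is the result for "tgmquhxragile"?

What's happening: shift every letter 9 places backward in the alphabet (wrapping around), then delete the first character.
On "tgmquhxragile" that produces "xdhlyoirxzcv".

xdhlyoirxzcv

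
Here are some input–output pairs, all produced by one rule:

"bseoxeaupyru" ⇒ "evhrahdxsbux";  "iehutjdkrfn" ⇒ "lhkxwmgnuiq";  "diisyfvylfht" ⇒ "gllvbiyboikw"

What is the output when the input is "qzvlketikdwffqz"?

tcyonhwlngziitc

In each case the input is transformed by: shift every letter 3 places forward in the alphabet (wrapping around).
"qzvlketikdwffqz" → "tcyonhwlngziitc".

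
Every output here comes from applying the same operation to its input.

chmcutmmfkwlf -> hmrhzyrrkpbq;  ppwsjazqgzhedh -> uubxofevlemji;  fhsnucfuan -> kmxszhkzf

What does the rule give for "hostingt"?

In each case the input is transformed by: shift every letter 5 places forward in the alphabet (wrapping around), then delete the last character.
"hostingt" → "mtxynsly" → "mtxynsl".

mtxynsl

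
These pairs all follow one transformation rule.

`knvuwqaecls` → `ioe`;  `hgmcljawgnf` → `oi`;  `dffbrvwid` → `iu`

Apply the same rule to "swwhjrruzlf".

eii

The rule is to shift every letter 12 places forward in the alphabet (wrapping around), then keep only the vowels.
Starting from "swwhjrruzlf": after the first operation, "eiitvddglxr"; after the second, "eii".
(Check on "hgmcljawgnf": → "tsyoxvmiszr" → "oi" ✓)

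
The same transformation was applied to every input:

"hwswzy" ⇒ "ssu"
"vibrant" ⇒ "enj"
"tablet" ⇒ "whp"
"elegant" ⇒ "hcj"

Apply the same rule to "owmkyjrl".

sgfh

In each case the input is transformed by: shift every letter 4 places backward in the alphabet (wrapping around), then keep every other character starting from the second (positions 2nd, 4th, 6th, ...).
Applying both steps to "owmkyjrl": "ksigufnh", then "sgfh".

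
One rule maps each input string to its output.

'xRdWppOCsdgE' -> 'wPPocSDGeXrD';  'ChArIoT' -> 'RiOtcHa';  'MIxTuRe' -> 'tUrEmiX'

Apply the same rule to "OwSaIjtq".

The transformation: flip the case of every letter, then move the first 3 characters to the end (rotate left by 3).
Applying both steps to "OwSaIjtq": "oWsAiJTQ", then "AiJTQoWs".

AiJTQoWs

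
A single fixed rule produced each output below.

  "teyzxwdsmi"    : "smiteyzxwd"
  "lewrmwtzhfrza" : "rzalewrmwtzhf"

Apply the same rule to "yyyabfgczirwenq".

In each case the input is transformed by: move the last 3 characters to the front (rotate right by 3).
Applying that to "yyyabfgczirwenq" gives "enqyyyabfgczirw".

enqyyyabfgczirw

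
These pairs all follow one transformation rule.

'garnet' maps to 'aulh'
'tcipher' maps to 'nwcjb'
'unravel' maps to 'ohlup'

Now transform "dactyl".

What's happening: shift every letter 6 places backward in the alphabet (wrapping around), then delete the last 2 characters.
Working it through for "dactyl": intermediate "xuwnsf", final "xuwn".

xuwn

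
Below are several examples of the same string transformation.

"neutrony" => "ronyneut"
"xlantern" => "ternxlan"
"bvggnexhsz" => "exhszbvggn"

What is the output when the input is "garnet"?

netgar

In each case the input is transformed by: swap the front and back halves of the string.
"garnet" → "netgar".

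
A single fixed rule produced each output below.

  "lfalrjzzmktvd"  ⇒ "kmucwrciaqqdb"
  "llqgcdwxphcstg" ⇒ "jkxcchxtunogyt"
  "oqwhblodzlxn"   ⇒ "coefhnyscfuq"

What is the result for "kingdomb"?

The pattern: shift every letter 9 places backward in the alphabet (wrapping around), then move the last 3 characters to the front (rotate right by 3).
Working it through for "kingdomb": intermediate "bzexufds", final "fdsbzexu".

fdsbzexu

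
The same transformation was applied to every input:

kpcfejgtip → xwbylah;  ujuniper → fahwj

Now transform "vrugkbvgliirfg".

In each case the input is transformed by: delete the first 3 characters, then shift every letter 8 places backward in the alphabet (wrapping around).
Doing the same to "vrugkbvgliirfg": "yctnydaajxy".

yctnydaajxy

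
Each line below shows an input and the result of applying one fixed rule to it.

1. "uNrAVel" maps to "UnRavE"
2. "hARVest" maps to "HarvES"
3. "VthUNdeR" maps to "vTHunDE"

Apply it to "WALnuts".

The rule is to flip the case of every letter, then delete the last character.
"WALnuts" → "walNUTS" → "walNUT".

walNUT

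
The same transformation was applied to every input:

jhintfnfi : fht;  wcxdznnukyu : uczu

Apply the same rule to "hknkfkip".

What's happening: keep one character in every 3, starting at position 2 (positions 2nd, 5th, 8th, ...), then move the last character to the front.
Applying both steps to "hknkfkip": "kfp", then "pkf".

pkf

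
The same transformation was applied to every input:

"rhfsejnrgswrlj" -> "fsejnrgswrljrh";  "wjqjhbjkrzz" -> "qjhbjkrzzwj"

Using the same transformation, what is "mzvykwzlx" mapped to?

Looking at the pairs, the operation is to move the first 2 characters to the end (rotate left by 2).
Doing the same to "mzvykwzlx": "vykwzlxmz".

vykwzlxmz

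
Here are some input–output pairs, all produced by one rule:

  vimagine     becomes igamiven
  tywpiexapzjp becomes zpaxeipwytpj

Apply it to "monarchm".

Each output is the input with this applied: reverse the string, then move the first 2 characters to the end (rotate left by 2).
Starting from "monarchm": after the first operation, "mhcranom"; after the second, "cranommh".

cranommh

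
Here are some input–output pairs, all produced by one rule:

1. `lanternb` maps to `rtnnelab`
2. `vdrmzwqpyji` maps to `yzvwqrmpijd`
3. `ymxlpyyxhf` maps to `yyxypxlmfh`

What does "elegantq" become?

What's happening: sort the characters into reverse alphabetical order, then swap each adjacent pair of characters (1↔2, 3↔4, ...).
Doing the same to "elegantq": "qtlnegae".

qtlnegae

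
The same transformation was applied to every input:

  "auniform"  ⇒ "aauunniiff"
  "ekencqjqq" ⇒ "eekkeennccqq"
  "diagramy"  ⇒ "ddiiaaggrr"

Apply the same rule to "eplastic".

eeppllaass

The pattern: delete the last 3 characters, then double every character.
On "eplastic": the first step gives "eplas", and the second then gives "eeppllaass".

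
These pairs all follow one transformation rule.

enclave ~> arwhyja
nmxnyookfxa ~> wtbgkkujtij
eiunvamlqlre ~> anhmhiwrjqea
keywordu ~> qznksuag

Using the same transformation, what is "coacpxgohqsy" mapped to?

uomdkctlywky

What's happening: shift every letter 4 places backward in the alphabet (wrapping around), then reverse the string.
"coacpxgohqsy" → "ykwyltckdmou" → "uomdkctlywky".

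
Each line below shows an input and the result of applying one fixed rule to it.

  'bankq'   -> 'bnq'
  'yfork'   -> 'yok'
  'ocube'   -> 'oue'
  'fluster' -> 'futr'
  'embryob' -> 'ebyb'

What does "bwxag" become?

In each case the input is transformed by: keep every other character starting from the first (positions 1st, 3rd, 5th, ...).
On "bwxag" that produces "bxg".

bxg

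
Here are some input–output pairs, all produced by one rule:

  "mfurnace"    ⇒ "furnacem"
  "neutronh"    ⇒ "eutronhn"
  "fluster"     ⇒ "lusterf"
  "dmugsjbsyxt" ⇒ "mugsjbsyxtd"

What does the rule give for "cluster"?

Rule — move the first character to the end.
Doing the same to "cluster": "lusterc".

lusterc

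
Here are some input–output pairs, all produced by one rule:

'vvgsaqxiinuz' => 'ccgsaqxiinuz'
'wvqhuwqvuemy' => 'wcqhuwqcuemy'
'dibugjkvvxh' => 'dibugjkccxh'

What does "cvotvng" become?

ccotcng

In each case the input is transformed by: replace every "v" with "c".
So "cvotvng" becomes "ccotcng".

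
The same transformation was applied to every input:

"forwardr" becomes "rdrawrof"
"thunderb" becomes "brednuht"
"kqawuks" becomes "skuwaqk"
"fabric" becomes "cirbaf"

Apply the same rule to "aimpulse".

eslupmia

The pattern: reverse the string.
So "aimpulse" becomes "eslupmia".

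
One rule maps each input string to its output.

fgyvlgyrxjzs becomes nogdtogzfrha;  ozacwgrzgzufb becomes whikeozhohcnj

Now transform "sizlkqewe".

The rule is to shift every letter 8 places forward in the alphabet (wrapping around).
On "sizlkqewe" that produces "aqhtsymem".

aqhtsymem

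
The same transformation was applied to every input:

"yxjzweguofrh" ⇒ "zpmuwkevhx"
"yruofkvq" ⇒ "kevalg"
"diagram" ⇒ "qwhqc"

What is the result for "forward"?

What's happening: delete the first 2 characters, then shift every letter 10 places backward in the alphabet (wrapping around).
For "forward", step one produces "rward"; step two turns that into "hmqht".

hmqht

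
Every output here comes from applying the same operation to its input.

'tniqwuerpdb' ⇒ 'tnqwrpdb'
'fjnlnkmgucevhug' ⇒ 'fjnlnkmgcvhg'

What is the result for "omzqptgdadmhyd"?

mzqptgddmhyd

What's happening: remove every vowel.
Doing the same to "omzqptgdadmhyd": "mzqptgddmhyd".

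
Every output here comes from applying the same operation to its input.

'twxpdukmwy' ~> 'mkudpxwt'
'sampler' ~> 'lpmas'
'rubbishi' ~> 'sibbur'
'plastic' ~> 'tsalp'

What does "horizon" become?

Each output is the input with this applied: delete the last 2 characters, then reverse the string.
For "horizon", step one produces "horiz"; step two turns that into "ziroh".

ziroh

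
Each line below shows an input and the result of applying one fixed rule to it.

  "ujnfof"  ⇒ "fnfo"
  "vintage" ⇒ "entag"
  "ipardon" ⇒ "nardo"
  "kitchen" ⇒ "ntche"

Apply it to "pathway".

Each output is the input with this applied: delete the first 2 characters, then move the last character to the front.
On "pathway": the first step gives "thway", and the second then gives "ythwa".

ythwa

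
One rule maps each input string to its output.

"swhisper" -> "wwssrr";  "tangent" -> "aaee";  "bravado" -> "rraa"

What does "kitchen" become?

iihh

Each output is the input with this applied: keep one character in every 3, starting at position 2 (positions 2nd, 5th, 8th, ...), then double every character.
On "kitchen": the first step gives "ih", and the second then gives "iihh".
(Check on "bravado": → "ra" → "rraa" ✓)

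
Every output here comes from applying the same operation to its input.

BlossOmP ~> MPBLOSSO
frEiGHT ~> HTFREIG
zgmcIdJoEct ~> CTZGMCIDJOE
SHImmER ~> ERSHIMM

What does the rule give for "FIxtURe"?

The pattern: move the last 2 characters to the front (rotate right by 2), then convert every letter to uppercase.
"FIxtURe" → "REFIXTU".

REFIXTU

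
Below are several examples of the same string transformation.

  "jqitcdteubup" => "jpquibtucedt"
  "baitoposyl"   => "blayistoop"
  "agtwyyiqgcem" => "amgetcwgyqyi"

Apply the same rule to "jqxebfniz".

The rule is to take characters alternately from the front and the back (1st, last, 2nd, 2nd-last, ...).
Applying that to "jqxebfniz" gives "jzqixnefb".

jzqixnefb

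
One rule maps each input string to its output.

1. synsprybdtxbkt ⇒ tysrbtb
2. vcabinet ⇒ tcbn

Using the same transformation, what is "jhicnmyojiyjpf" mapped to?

fhcmoij

Each output is the input with this applied: keep every other character starting from the second (positions 2nd, 4th, 6th, ...), then move the last character to the front.
"jhicnmyojiyjpf" → "hcmoijf" → "fhcmoij".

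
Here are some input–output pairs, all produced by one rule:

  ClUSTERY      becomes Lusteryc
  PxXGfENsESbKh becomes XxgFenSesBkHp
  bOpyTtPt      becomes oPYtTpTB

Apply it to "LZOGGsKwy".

zoggSkWYl

The transformation: move the first character to the end, then flip the case of every letter.
"LZOGGsKwy" → "ZOGGsKwyL" → "zoggSkWYl".
(Check on "ClUSTERY": → "lUSTERYC" → "Lusteryc" ✓)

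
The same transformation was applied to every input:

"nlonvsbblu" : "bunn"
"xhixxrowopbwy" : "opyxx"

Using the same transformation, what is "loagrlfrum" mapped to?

What's happening: keep one character in every 3, starting at position 1 (positions 1st, 4th, 7th, ...), then move the first 2 characters to the end (rotate left by 2).
Working it through for "loagrlfrum": intermediate "lgfm", final "fmlg".

fmlg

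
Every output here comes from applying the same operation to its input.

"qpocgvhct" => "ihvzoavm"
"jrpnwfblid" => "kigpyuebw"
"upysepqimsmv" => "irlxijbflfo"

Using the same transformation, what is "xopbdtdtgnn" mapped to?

hiuwmwmzgg

Looking at the pairs, the operation is to shift every letter 7 places backward in the alphabet (wrapping around), then delete the first character.
"xopbdtdtgnn" → "qhiuwmwmzgg" → "hiuwmwmzgg".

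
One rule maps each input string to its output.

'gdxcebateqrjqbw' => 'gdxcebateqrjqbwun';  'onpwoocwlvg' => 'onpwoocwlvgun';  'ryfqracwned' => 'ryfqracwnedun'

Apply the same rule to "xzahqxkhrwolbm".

Each output is the input with this applied: append "un".
For "xzahqxkhrwolbm" the result is "xzahqxkhrwolbmun".

xzahqxkhrwolbmun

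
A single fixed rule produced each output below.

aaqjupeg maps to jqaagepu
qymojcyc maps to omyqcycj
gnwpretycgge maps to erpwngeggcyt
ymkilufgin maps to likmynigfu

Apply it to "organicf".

agrofcin

What's happening: swap the front and back halves of the string, then reverse the string.
Applying both steps to "organicf": "nicforga", then "agrofcin".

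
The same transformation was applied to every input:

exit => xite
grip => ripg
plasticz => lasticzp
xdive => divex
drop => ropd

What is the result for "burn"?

The transformation: move the first character to the end.
"burn" → "urnb".

urnb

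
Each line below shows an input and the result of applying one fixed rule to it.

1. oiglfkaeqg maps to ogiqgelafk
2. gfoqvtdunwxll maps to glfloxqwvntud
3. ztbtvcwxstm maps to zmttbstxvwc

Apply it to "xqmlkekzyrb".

xbqrmylzkke

Each output is the input with this applied: take characters alternately from the front and the back (1st, last, 2nd, 2nd-last, ...).
For "xqmlkekzyrb" the result is "xbqrmylzkke".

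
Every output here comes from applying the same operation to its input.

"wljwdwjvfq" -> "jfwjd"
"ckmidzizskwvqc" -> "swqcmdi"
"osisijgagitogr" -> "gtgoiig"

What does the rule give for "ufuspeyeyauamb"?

yumuupy

Looking at the pairs, the operation is to swap the front and back halves of the string, then keep every other character starting from the second (positions 2nd, 4th, 6th, ...).
Working it through for "ufuspeyeyauamb": intermediate "eyauambufuspey", final "yumuupy".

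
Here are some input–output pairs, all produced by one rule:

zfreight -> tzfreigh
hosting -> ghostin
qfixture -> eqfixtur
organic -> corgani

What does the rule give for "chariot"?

tchario

In each case the input is transformed by: move the last character to the front.
For "chariot" the result is "tchario".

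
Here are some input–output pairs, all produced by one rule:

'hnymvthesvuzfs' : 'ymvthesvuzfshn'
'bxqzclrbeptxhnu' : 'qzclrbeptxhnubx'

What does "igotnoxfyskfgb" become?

The transformation: move the first 2 characters to the end (rotate left by 2).
For "igotnoxfyskfgb" the result is "otnoxfyskfgbig".

otnoxfyskfgbig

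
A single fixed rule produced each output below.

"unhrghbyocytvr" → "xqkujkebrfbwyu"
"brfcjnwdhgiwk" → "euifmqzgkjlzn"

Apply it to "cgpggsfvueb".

In each case the input is transformed by: shift every letter 3 places forward in the alphabet (wrapping around).
For "cgpggsfvueb" the result is "fjsjjviyxhe".

fjsjjviyxhe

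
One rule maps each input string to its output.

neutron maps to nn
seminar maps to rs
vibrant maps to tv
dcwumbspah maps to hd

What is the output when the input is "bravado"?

ob

Looking at the pairs, the operation is to move the first character to the end, then keep only the last 2 characters.
For "bravado", step one produces "ravadob"; step two turns that into "ob".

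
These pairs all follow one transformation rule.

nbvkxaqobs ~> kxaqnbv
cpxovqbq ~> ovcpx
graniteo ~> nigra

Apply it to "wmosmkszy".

The pattern: delete the last 3 characters, then move the first 3 characters to the end (rotate left by 3).
Working it through for "wmosmkszy": intermediate "wmosmk", final "smkwmo".

smkwmo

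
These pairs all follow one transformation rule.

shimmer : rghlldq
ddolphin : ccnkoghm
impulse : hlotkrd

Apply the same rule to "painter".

What's happening: shift every letter 1 place backward in the alphabet (wrapping around).
"painter" → "ozhmsdq".

ozhmsdq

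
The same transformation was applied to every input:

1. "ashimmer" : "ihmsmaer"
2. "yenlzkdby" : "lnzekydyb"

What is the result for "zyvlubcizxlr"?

lvuybzcrilzx

The rule is to move the first 3 characters to the end (rotate left by 3), then take characters alternately from the front and the back (1st, last, 2nd, 2nd-last, ...).
Starting from "zyvlubcizxlr": after the first operation, "lubcizxlrzyv"; after the second, "lvuybzcrilzx".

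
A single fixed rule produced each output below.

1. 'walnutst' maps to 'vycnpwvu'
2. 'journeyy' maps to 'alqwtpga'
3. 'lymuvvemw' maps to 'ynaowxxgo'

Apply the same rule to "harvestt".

The rule is to move the last character to the front, then shift every letter 2 places forward in the alphabet (wrapping around).
Doing the same to "harvestt": "vjctxguv".
(Check on "lymuvvemw": → "wlymuvvem" → "ynaowxxgo" ✓)

vjctxguv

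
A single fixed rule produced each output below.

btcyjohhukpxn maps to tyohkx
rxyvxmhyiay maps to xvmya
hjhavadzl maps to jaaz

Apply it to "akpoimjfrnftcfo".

komfntf

The transformation: keep every other character starting from the second (positions 2nd, 4th, 6th, ...).
For "akpoimjfrnftcfo" the result is "komfntf".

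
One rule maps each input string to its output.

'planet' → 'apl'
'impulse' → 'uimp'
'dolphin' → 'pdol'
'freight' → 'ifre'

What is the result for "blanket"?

The rule is to delete the last 3 characters, then move the last character to the front.
"blanket" → "nbla".

nbla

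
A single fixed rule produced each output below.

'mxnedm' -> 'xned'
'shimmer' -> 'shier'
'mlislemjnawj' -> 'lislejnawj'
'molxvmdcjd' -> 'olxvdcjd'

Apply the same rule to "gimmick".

Each output is the input with this applied: remove every "m".
For "gimmick" the result is "giick".

giick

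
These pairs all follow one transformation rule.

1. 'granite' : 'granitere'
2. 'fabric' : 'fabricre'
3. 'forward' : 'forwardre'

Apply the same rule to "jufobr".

The pattern: append "re".
For "jufobr" the result is "jufobrre".

jufobrre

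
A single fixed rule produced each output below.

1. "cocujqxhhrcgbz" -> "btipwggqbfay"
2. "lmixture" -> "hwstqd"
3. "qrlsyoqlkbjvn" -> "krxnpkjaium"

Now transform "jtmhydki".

Rule — delete the first 2 characters, then shift every letter 1 place backward in the alphabet (wrapping around).
Starting from "jtmhydki": after the first operation, "mhydki"; after the second, "lgxcjh".

lgxcjh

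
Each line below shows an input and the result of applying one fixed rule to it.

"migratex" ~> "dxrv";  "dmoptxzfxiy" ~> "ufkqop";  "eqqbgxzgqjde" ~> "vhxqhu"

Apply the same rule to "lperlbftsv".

Looking at the pairs, the operation is to keep every other character starting from the first (positions 1st, 3rd, 5th, ...), then shift every letter 9 places backward in the alphabet (wrapping around).
"lperlbftsv" → "cvcwj".

cvcwj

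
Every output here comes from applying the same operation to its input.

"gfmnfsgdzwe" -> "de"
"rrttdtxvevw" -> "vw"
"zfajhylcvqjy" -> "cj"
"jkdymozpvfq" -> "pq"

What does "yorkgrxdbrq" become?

The transformation: keep one character in every 3, starting at position 2 (positions 2nd, 5th, 8th, ...), then delete the first 2 characters.
"yorkgrxdbrq" → "dq".
(Check on "jkdymozpvfq": → "kmpq" → "pq" ✓)

dq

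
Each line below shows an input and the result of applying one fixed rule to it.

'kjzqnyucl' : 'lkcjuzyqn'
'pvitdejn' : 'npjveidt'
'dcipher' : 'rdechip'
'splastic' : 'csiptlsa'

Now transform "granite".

egtrian

In each case the input is transformed by: take characters alternately from the front and the back (1st, last, 2nd, 2nd-last, ...), then swap each adjacent pair of characters (1↔2, 3↔4, ...).
On "granite": the first step gives "gertain", and the second then gives "egtrian".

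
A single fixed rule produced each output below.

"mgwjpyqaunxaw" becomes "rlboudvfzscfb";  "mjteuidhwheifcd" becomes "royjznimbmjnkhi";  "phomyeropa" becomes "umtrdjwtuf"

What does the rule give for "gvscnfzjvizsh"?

laxhskeoanexm

Each output is the input with this applied: shift every letter 5 places forward in the alphabet (wrapping around).
"gvscnfzjvizsh" → "laxhskeoanexm".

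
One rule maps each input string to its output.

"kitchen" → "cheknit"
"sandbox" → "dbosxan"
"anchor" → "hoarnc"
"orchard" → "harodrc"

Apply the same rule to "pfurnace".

rnacpefu

The pattern: swap the first and last characters, then move the first 3 characters to the end (rotate left by 3).
Starting from "pfurnace": after the first operation, "efurnacp"; after the second, "rnacpefu".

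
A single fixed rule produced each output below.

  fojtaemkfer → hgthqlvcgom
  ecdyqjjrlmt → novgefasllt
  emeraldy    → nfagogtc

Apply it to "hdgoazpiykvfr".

xhtjfiqcbrkam

Each output is the input with this applied: move the last 3 characters to the front (rotate right by 3), then shift every letter 2 places forward in the alphabet (wrapping around).
"hdgoazpiykvfr" → "vfrhdgoazpiyk" → "xhtjfiqcbrkam".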